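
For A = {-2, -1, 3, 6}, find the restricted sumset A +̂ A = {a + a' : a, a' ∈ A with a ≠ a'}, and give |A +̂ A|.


Restricted sumset: A +̂ A = {a + a' : a ∈ A, a' ∈ A, a ≠ a'}.
Equivalently, take A + A and drop any sum 2a that is achievable ONLY as a + a for a ∈ A (i.e. sums representable only with equal summands).
Enumerate pairs (a, a') with a < a' (symmetric, so each unordered pair gives one sum; this covers all a ≠ a'):
  -2 + -1 = -3
  -2 + 3 = 1
  -2 + 6 = 4
  -1 + 3 = 2
  -1 + 6 = 5
  3 + 6 = 9
Collected distinct sums: {-3, 1, 2, 4, 5, 9}
|A +̂ A| = 6
(Reference bound: |A +̂ A| ≥ 2|A| - 3 for |A| ≥ 2, with |A| = 4 giving ≥ 5.)

|A +̂ A| = 6


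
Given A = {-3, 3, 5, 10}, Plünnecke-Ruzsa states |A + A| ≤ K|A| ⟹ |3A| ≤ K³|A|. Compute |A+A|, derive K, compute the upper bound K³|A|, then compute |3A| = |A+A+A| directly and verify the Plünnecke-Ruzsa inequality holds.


|A| = 4.
Step 1: Compute A + A by enumerating all 16 pairs.
A + A = {-6, 0, 2, 6, 7, 8, 10, 13, 15, 20}, so |A + A| = 10.
Step 2: Doubling constant K = |A + A|/|A| = 10/4 = 10/4 ≈ 2.5000.
Step 3: Plünnecke-Ruzsa gives |3A| ≤ K³·|A| = (2.5000)³ · 4 ≈ 62.5000.
Step 4: Compute 3A = A + A + A directly by enumerating all triples (a,b,c) ∈ A³; |3A| = 20.
Step 5: Check 20 ≤ 62.5000? Yes ✓.

K = 10/4, Plünnecke-Ruzsa bound K³|A| ≈ 62.5000, |3A| = 20, inequality holds.


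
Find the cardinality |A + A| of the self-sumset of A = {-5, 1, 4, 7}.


A + A = {a + a' : a, a' ∈ A}; |A| = 4.
General bounds: 2|A| - 1 ≤ |A + A| ≤ |A|(|A|+1)/2, i.e. 7 ≤ |A + A| ≤ 10.
Lower bound 2|A|-1 is attained iff A is an arithmetic progression.
Enumerate sums a + a' for a ≤ a' (symmetric, so this suffices):
a = -5: -5+-5=-10, -5+1=-4, -5+4=-1, -5+7=2
a = 1: 1+1=2, 1+4=5, 1+7=8
a = 4: 4+4=8, 4+7=11
a = 7: 7+7=14
Distinct sums: {-10, -4, -1, 2, 5, 8, 11, 14}
|A + A| = 8

|A + A| = 8


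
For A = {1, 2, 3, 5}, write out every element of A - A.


A - A = {a - a' : a, a' ∈ A}.
Compute a - a' for each ordered pair (a, a'):
a = 1: 1-1=0, 1-2=-1, 1-3=-2, 1-5=-4
a = 2: 2-1=1, 2-2=0, 2-3=-1, 2-5=-3
a = 3: 3-1=2, 3-2=1, 3-3=0, 3-5=-2
a = 5: 5-1=4, 5-2=3, 5-3=2, 5-5=0
Collecting distinct values (and noting 0 appears from a-a):
A - A = {-4, -3, -2, -1, 0, 1, 2, 3, 4}
|A - A| = 9

A - A = {-4, -3, -2, -1, 0, 1, 2, 3, 4}


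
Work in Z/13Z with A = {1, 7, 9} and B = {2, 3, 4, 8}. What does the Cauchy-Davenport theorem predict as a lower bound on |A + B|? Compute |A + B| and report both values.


Cauchy-Davenport: |A + B| ≥ min(p, |A| + |B| - 1) for A, B nonempty in Z/pZ.
|A| = 3, |B| = 4, p = 13.
CD lower bound = min(13, 3 + 4 - 1) = min(13, 6) = 6.
Compute A + B mod 13 directly:
a = 1: 1+2=3, 1+3=4, 1+4=5, 1+8=9
a = 7: 7+2=9, 7+3=10, 7+4=11, 7+8=2
a = 9: 9+2=11, 9+3=12, 9+4=0, 9+8=4
A + B = {0, 2, 3, 4, 5, 9, 10, 11, 12}, so |A + B| = 9.
Verify: 9 ≥ 6? Yes ✓.

CD lower bound = 6, actual |A + B| = 9.


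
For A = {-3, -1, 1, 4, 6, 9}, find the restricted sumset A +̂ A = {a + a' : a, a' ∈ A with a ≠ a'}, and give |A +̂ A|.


Restricted sumset: A +̂ A = {a + a' : a ∈ A, a' ∈ A, a ≠ a'}.
Equivalently, take A + A and drop any sum 2a that is achievable ONLY as a + a for a ∈ A (i.e. sums representable only with equal summands).
Enumerate pairs (a, a') with a < a' (symmetric, so each unordered pair gives one sum; this covers all a ≠ a'):
  -3 + -1 = -4
  -3 + 1 = -2
  -3 + 4 = 1
  -3 + 6 = 3
  -3 + 9 = 6
  -1 + 1 = 0
  -1 + 4 = 3
  -1 + 6 = 5
  -1 + 9 = 8
  1 + 4 = 5
  1 + 6 = 7
  1 + 9 = 10
  4 + 6 = 10
  4 + 9 = 13
  6 + 9 = 15
Collected distinct sums: {-4, -2, 0, 1, 3, 5, 6, 7, 8, 10, 13, 15}
|A +̂ A| = 12
(Reference bound: |A +̂ A| ≥ 2|A| - 3 for |A| ≥ 2, with |A| = 6 giving ≥ 9.)

|A +̂ A| = 12


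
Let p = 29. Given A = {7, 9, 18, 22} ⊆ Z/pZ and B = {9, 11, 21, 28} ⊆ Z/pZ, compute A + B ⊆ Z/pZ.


Work in Z/29Z: reduce every sum a + b modulo 29.
Enumerate all 16 pairs:
a = 7: 7+9=16, 7+11=18, 7+21=28, 7+28=6
a = 9: 9+9=18, 9+11=20, 9+21=1, 9+28=8
a = 18: 18+9=27, 18+11=0, 18+21=10, 18+28=17
a = 22: 22+9=2, 22+11=4, 22+21=14, 22+28=21
Distinct residues collected: {0, 1, 2, 4, 6, 8, 10, 14, 16, 17, 18, 20, 21, 27, 28}
|A + B| = 15 (out of 29 total residues).

A + B = {0, 1, 2, 4, 6, 8, 10, 14, 16, 17, 18, 20, 21, 27, 28}


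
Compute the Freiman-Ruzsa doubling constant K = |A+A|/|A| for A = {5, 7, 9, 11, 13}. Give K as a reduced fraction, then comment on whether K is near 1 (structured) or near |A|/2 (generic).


|A| = 5.
Compute A + A by enumerating all 25 pairs.
A + A = {10, 12, 14, 16, 18, 20, 22, 24, 26}, so |A + A| = 9.
K = |A + A| / |A| = 9/5 (already in lowest terms) ≈ 1.8000.
Reference: AP of size 5 gives K = 9/5 ≈ 1.8000; a fully generic set of size 5 gives K ≈ 3.0000.

|A| = 5, |A + A| = 9, K = 9/5.


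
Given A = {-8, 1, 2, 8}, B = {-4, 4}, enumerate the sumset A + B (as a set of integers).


A + B = {a + b : a ∈ A, b ∈ B}.
Enumerate all |A|·|B| = 4·2 = 8 pairs (a, b) and collect distinct sums.
a = -8: -8+-4=-12, -8+4=-4
a = 1: 1+-4=-3, 1+4=5
a = 2: 2+-4=-2, 2+4=6
a = 8: 8+-4=4, 8+4=12
Collecting distinct sums: A + B = {-12, -4, -3, -2, 4, 5, 6, 12}
|A + B| = 8

A + B = {-12, -4, -3, -2, 4, 5, 6, 12}


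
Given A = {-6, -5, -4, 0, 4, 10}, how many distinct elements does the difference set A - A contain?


A - A = {a - a' : a, a' ∈ A}; |A| = 6.
Bounds: 2|A|-1 ≤ |A - A| ≤ |A|² - |A| + 1, i.e. 11 ≤ |A - A| ≤ 31.
Note: 0 ∈ A - A always (from a - a). The set is symmetric: if d ∈ A - A then -d ∈ A - A.
Enumerate nonzero differences d = a - a' with a > a' (then include -d):
Positive differences: {1, 2, 4, 5, 6, 8, 9, 10, 14, 15, 16}
Full difference set: {0} ∪ (positive diffs) ∪ (negative diffs).
|A - A| = 1 + 2·11 = 23 (matches direct enumeration: 23).

|A - A| = 23


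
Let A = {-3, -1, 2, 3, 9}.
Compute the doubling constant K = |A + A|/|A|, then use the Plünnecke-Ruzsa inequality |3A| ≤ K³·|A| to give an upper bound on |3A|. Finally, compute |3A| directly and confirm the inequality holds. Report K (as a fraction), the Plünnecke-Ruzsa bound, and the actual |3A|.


|A| = 5.
Step 1: Compute A + A by enumerating all 25 pairs.
A + A = {-6, -4, -2, -1, 0, 1, 2, 4, 5, 6, 8, 11, 12, 18}, so |A + A| = 14.
Step 2: Doubling constant K = |A + A|/|A| = 14/5 = 14/5 ≈ 2.8000.
Step 3: Plünnecke-Ruzsa gives |3A| ≤ K³·|A| = (2.8000)³ · 5 ≈ 109.7600.
Step 4: Compute 3A = A + A + A directly by enumerating all triples (a,b,c) ∈ A³; |3A| = 26.
Step 5: Check 26 ≤ 109.7600? Yes ✓.

K = 14/5, Plünnecke-Ruzsa bound K³|A| ≈ 109.7600, |3A| = 26, inequality holds.


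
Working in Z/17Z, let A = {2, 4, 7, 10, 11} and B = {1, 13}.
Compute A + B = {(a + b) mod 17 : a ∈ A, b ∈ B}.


Work in Z/17Z: reduce every sum a + b modulo 17.
Enumerate all 10 pairs:
a = 2: 2+1=3, 2+13=15
a = 4: 4+1=5, 4+13=0
a = 7: 7+1=8, 7+13=3
a = 10: 10+1=11, 10+13=6
a = 11: 11+1=12, 11+13=7
Distinct residues collected: {0, 3, 5, 6, 7, 8, 11, 12, 15}
|A + B| = 9 (out of 17 total residues).

A + B = {0, 3, 5, 6, 7, 8, 11, 12, 15}


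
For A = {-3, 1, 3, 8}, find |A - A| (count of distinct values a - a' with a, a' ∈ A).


A - A = {a - a' : a, a' ∈ A}; |A| = 4.
Bounds: 2|A|-1 ≤ |A - A| ≤ |A|² - |A| + 1, i.e. 7 ≤ |A - A| ≤ 13.
Note: 0 ∈ A - A always (from a - a). The set is symmetric: if d ∈ A - A then -d ∈ A - A.
Enumerate nonzero differences d = a - a' with a > a' (then include -d):
Positive differences: {2, 4, 5, 6, 7, 11}
Full difference set: {0} ∪ (positive diffs) ∪ (negative diffs).
|A - A| = 1 + 2·6 = 13 (matches direct enumeration: 13).

|A - A| = 13


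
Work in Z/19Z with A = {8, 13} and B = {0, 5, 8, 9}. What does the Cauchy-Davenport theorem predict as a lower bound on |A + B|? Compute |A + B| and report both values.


Cauchy-Davenport: |A + B| ≥ min(p, |A| + |B| - 1) for A, B nonempty in Z/pZ.
|A| = 2, |B| = 4, p = 19.
CD lower bound = min(19, 2 + 4 - 1) = min(19, 5) = 5.
Compute A + B mod 19 directly:
a = 8: 8+0=8, 8+5=13, 8+8=16, 8+9=17
a = 13: 13+0=13, 13+5=18, 13+8=2, 13+9=3
A + B = {2, 3, 8, 13, 16, 17, 18}, so |A + B| = 7.
Verify: 7 ≥ 5? Yes ✓.

CD lower bound = 5, actual |A + B| = 7.


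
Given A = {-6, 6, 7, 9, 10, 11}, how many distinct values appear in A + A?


A + A = {a + a' : a, a' ∈ A}; |A| = 6.
General bounds: 2|A| - 1 ≤ |A + A| ≤ |A|(|A|+1)/2, i.e. 11 ≤ |A + A| ≤ 21.
Lower bound 2|A|-1 is attained iff A is an arithmetic progression.
Enumerate sums a + a' for a ≤ a' (symmetric, so this suffices):
a = -6: -6+-6=-12, -6+6=0, -6+7=1, -6+9=3, -6+10=4, -6+11=5
a = 6: 6+6=12, 6+7=13, 6+9=15, 6+10=16, 6+11=17
a = 7: 7+7=14, 7+9=16, 7+10=17, 7+11=18
a = 9: 9+9=18, 9+10=19, 9+11=20
a = 10: 10+10=20, 10+11=21
a = 11: 11+11=22
Distinct sums: {-12, 0, 1, 3, 4, 5, 12, 13, 14, 15, 16, 17, 18, 19, 20, 21, 22}
|A + A| = 17

|A + A| = 17


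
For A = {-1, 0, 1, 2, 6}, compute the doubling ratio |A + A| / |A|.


|A| = 5.
Compute A + A by enumerating all 25 pairs.
A + A = {-2, -1, 0, 1, 2, 3, 4, 5, 6, 7, 8, 12}, so |A + A| = 12.
K = |A + A| / |A| = 12/5 (already in lowest terms) ≈ 2.4000.
Reference: AP of size 5 gives K = 9/5 ≈ 1.8000; a fully generic set of size 5 gives K ≈ 3.0000.

|A| = 5, |A + A| = 12, K = 12/5.


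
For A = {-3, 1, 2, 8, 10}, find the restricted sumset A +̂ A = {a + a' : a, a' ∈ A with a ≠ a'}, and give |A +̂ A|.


Restricted sumset: A +̂ A = {a + a' : a ∈ A, a' ∈ A, a ≠ a'}.
Equivalently, take A + A and drop any sum 2a that is achievable ONLY as a + a for a ∈ A (i.e. sums representable only with equal summands).
Enumerate pairs (a, a') with a < a' (symmetric, so each unordered pair gives one sum; this covers all a ≠ a'):
  -3 + 1 = -2
  -3 + 2 = -1
  -3 + 8 = 5
  -3 + 10 = 7
  1 + 2 = 3
  1 + 8 = 9
  1 + 10 = 11
  2 + 8 = 10
  2 + 10 = 12
  8 + 10 = 18
Collected distinct sums: {-2, -1, 3, 5, 7, 9, 10, 11, 12, 18}
|A +̂ A| = 10
(Reference bound: |A +̂ A| ≥ 2|A| - 3 for |A| ≥ 2, with |A| = 5 giving ≥ 7.)

|A +̂ A| = 10


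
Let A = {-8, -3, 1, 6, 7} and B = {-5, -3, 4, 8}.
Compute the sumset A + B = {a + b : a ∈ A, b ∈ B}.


A + B = {a + b : a ∈ A, b ∈ B}.
Enumerate all |A|·|B| = 5·4 = 20 pairs (a, b) and collect distinct sums.
a = -8: -8+-5=-13, -8+-3=-11, -8+4=-4, -8+8=0
a = -3: -3+-5=-8, -3+-3=-6, -3+4=1, -3+8=5
a = 1: 1+-5=-4, 1+-3=-2, 1+4=5, 1+8=9
a = 6: 6+-5=1, 6+-3=3, 6+4=10, 6+8=14
a = 7: 7+-5=2, 7+-3=4, 7+4=11, 7+8=15
Collecting distinct sums: A + B = {-13, -11, -8, -6, -4, -2, 0, 1, 2, 3, 4, 5, 9, 10, 11, 14, 15}
|A + B| = 17

A + B = {-13, -11, -8, -6, -4, -2, 0, 1, 2, 3, 4, 5, 9, 10, 11, 14, 15}


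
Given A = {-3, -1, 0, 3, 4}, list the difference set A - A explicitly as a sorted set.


A - A = {a - a' : a, a' ∈ A}.
Compute a - a' for each ordered pair (a, a'):
a = -3: -3--3=0, -3--1=-2, -3-0=-3, -3-3=-6, -3-4=-7
a = -1: -1--3=2, -1--1=0, -1-0=-1, -1-3=-4, -1-4=-5
a = 0: 0--3=3, 0--1=1, 0-0=0, 0-3=-3, 0-4=-4
a = 3: 3--3=6, 3--1=4, 3-0=3, 3-3=0, 3-4=-1
a = 4: 4--3=7, 4--1=5, 4-0=4, 4-3=1, 4-4=0
Collecting distinct values (and noting 0 appears from a-a):
A - A = {-7, -6, -5, -4, -3, -2, -1, 0, 1, 2, 3, 4, 5, 6, 7}
|A - A| = 15

A - A = {-7, -6, -5, -4, -3, -2, -1, 0, 1, 2, 3, 4, 5, 6, 7}


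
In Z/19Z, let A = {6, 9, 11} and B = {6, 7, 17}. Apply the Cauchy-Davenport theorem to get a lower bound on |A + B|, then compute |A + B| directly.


Cauchy-Davenport: |A + B| ≥ min(p, |A| + |B| - 1) for A, B nonempty in Z/pZ.
|A| = 3, |B| = 3, p = 19.
CD lower bound = min(19, 3 + 3 - 1) = min(19, 5) = 5.
Compute A + B mod 19 directly:
a = 6: 6+6=12, 6+7=13, 6+17=4
a = 9: 9+6=15, 9+7=16, 9+17=7
a = 11: 11+6=17, 11+7=18, 11+17=9
A + B = {4, 7, 9, 12, 13, 15, 16, 17, 18}, so |A + B| = 9.
Verify: 9 ≥ 5? Yes ✓.

CD lower bound = 5, actual |A + B| = 9.


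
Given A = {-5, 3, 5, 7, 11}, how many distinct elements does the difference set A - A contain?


A - A = {a - a' : a, a' ∈ A}; |A| = 5.
Bounds: 2|A|-1 ≤ |A - A| ≤ |A|² - |A| + 1, i.e. 9 ≤ |A - A| ≤ 21.
Note: 0 ∈ A - A always (from a - a). The set is symmetric: if d ∈ A - A then -d ∈ A - A.
Enumerate nonzero differences d = a - a' with a > a' (then include -d):
Positive differences: {2, 4, 6, 8, 10, 12, 16}
Full difference set: {0} ∪ (positive diffs) ∪ (negative diffs).
|A - A| = 1 + 2·7 = 15 (matches direct enumeration: 15).

|A - A| = 15


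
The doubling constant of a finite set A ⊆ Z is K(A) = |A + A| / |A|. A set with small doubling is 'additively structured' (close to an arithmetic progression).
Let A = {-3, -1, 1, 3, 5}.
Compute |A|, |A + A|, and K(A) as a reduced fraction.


|A| = 5.
Compute A + A by enumerating all 25 pairs.
A + A = {-6, -4, -2, 0, 2, 4, 6, 8, 10}, so |A + A| = 9.
K = |A + A| / |A| = 9/5 (already in lowest terms) ≈ 1.8000.
Reference: AP of size 5 gives K = 9/5 ≈ 1.8000; a fully generic set of size 5 gives K ≈ 3.0000.

|A| = 5, |A + A| = 9, K = 9/5.


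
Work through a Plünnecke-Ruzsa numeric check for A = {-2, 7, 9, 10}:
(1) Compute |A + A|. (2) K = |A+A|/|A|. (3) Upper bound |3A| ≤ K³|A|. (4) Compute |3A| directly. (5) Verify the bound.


|A| = 4.
Step 1: Compute A + A by enumerating all 16 pairs.
A + A = {-4, 5, 7, 8, 14, 16, 17, 18, 19, 20}, so |A + A| = 10.
Step 2: Doubling constant K = |A + A|/|A| = 10/4 = 10/4 ≈ 2.5000.
Step 3: Plünnecke-Ruzsa gives |3A| ≤ K³·|A| = (2.5000)³ · 4 ≈ 62.5000.
Step 4: Compute 3A = A + A + A directly by enumerating all triples (a,b,c) ∈ A³; |3A| = 19.
Step 5: Check 19 ≤ 62.5000? Yes ✓.

K = 10/4, Plünnecke-Ruzsa bound K³|A| ≈ 62.5000, |3A| = 19, inequality holds.


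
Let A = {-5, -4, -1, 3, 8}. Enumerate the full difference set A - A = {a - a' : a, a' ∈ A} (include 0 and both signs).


A - A = {a - a' : a, a' ∈ A}.
Compute a - a' for each ordered pair (a, a'):
a = -5: -5--5=0, -5--4=-1, -5--1=-4, -5-3=-8, -5-8=-13
a = -4: -4--5=1, -4--4=0, -4--1=-3, -4-3=-7, -4-8=-12
a = -1: -1--5=4, -1--4=3, -1--1=0, -1-3=-4, -1-8=-9
a = 3: 3--5=8, 3--4=7, 3--1=4, 3-3=0, 3-8=-5
a = 8: 8--5=13, 8--4=12, 8--1=9, 8-3=5, 8-8=0
Collecting distinct values (and noting 0 appears from a-a):
A - A = {-13, -12, -9, -8, -7, -5, -4, -3, -1, 0, 1, 3, 4, 5, 7, 8, 9, 12, 13}
|A - A| = 19

A - A = {-13, -12, -9, -8, -7, -5, -4, -3, -1, 0, 1, 3, 4, 5, 7, 8, 9, 12, 13}


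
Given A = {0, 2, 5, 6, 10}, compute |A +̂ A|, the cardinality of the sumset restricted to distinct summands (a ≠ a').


Restricted sumset: A +̂ A = {a + a' : a ∈ A, a' ∈ A, a ≠ a'}.
Equivalently, take A + A and drop any sum 2a that is achievable ONLY as a + a for a ∈ A (i.e. sums representable only with equal summands).
Enumerate pairs (a, a') with a < a' (symmetric, so each unordered pair gives one sum; this covers all a ≠ a'):
  0 + 2 = 2
  0 + 5 = 5
  0 + 6 = 6
  0 + 10 = 10
  2 + 5 = 7
  2 + 6 = 8
  2 + 10 = 12
  5 + 6 = 11
  5 + 10 = 15
  6 + 10 = 16
Collected distinct sums: {2, 5, 6, 7, 8, 10, 11, 12, 15, 16}
|A +̂ A| = 10
(Reference bound: |A +̂ A| ≥ 2|A| - 3 for |A| ≥ 2, with |A| = 5 giving ≥ 7.)

|A +̂ A| = 10


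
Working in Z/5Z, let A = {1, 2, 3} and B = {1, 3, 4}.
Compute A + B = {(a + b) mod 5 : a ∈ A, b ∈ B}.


Work in Z/5Z: reduce every sum a + b modulo 5.
Enumerate all 9 pairs:
a = 1: 1+1=2, 1+3=4, 1+4=0
a = 2: 2+1=3, 2+3=0, 2+4=1
a = 3: 3+1=4, 3+3=1, 3+4=2
Distinct residues collected: {0, 1, 2, 3, 4}
|A + B| = 5 (out of 5 total residues).

A + B = {0, 1, 2, 3, 4}


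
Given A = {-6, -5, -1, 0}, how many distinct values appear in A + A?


A + A = {a + a' : a, a' ∈ A}; |A| = 4.
General bounds: 2|A| - 1 ≤ |A + A| ≤ |A|(|A|+1)/2, i.e. 7 ≤ |A + A| ≤ 10.
Lower bound 2|A|-1 is attained iff A is an arithmetic progression.
Enumerate sums a + a' for a ≤ a' (symmetric, so this suffices):
a = -6: -6+-6=-12, -6+-5=-11, -6+-1=-7, -6+0=-6
a = -5: -5+-5=-10, -5+-1=-6, -5+0=-5
a = -1: -1+-1=-2, -1+0=-1
a = 0: 0+0=0
Distinct sums: {-12, -11, -10, -7, -6, -5, -2, -1, 0}
|A + A| = 9

|A + A| = 9


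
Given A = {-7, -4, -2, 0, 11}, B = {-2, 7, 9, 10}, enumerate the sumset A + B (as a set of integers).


A + B = {a + b : a ∈ A, b ∈ B}.
Enumerate all |A|·|B| = 5·4 = 20 pairs (a, b) and collect distinct sums.
a = -7: -7+-2=-9, -7+7=0, -7+9=2, -7+10=3
a = -4: -4+-2=-6, -4+7=3, -4+9=5, -4+10=6
a = -2: -2+-2=-4, -2+7=5, -2+9=7, -2+10=8
a = 0: 0+-2=-2, 0+7=7, 0+9=9, 0+10=10
a = 11: 11+-2=9, 11+7=18, 11+9=20, 11+10=21
Collecting distinct sums: A + B = {-9, -6, -4, -2, 0, 2, 3, 5, 6, 7, 8, 9, 10, 18, 20, 21}
|A + B| = 16

A + B = {-9, -6, -4, -2, 0, 2, 3, 5, 6, 7, 8, 9, 10, 18, 20, 21}


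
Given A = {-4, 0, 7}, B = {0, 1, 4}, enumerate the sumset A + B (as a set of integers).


A + B = {a + b : a ∈ A, b ∈ B}.
Enumerate all |A|·|B| = 3·3 = 9 pairs (a, b) and collect distinct sums.
a = -4: -4+0=-4, -4+1=-3, -4+4=0
a = 0: 0+0=0, 0+1=1, 0+4=4
a = 7: 7+0=7, 7+1=8, 7+4=11
Collecting distinct sums: A + B = {-4, -3, 0, 1, 4, 7, 8, 11}
|A + B| = 8

A + B = {-4, -3, 0, 1, 4, 7, 8, 11}


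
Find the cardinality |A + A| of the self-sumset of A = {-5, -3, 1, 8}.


A + A = {a + a' : a, a' ∈ A}; |A| = 4.
General bounds: 2|A| - 1 ≤ |A + A| ≤ |A|(|A|+1)/2, i.e. 7 ≤ |A + A| ≤ 10.
Lower bound 2|A|-1 is attained iff A is an arithmetic progression.
Enumerate sums a + a' for a ≤ a' (symmetric, so this suffices):
a = -5: -5+-5=-10, -5+-3=-8, -5+1=-4, -5+8=3
a = -3: -3+-3=-6, -3+1=-2, -3+8=5
a = 1: 1+1=2, 1+8=9
a = 8: 8+8=16
Distinct sums: {-10, -8, -6, -4, -2, 2, 3, 5, 9, 16}
|A + A| = 10

|A + A| = 10


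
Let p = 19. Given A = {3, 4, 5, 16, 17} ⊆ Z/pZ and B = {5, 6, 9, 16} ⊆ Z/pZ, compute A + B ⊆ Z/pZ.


Work in Z/19Z: reduce every sum a + b modulo 19.
Enumerate all 20 pairs:
a = 3: 3+5=8, 3+6=9, 3+9=12, 3+16=0
a = 4: 4+5=9, 4+6=10, 4+9=13, 4+16=1
a = 5: 5+5=10, 5+6=11, 5+9=14, 5+16=2
a = 16: 16+5=2, 16+6=3, 16+9=6, 16+16=13
a = 17: 17+5=3, 17+6=4, 17+9=7, 17+16=14
Distinct residues collected: {0, 1, 2, 3, 4, 6, 7, 8, 9, 10, 11, 12, 13, 14}
|A + B| = 14 (out of 19 total residues).

A + B = {0, 1, 2, 3, 4, 6, 7, 8, 9, 10, 11, 12, 13, 14}


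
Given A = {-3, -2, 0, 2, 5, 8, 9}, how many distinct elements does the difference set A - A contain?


A - A = {a - a' : a, a' ∈ A}; |A| = 7.
Bounds: 2|A|-1 ≤ |A - A| ≤ |A|² - |A| + 1, i.e. 13 ≤ |A - A| ≤ 43.
Note: 0 ∈ A - A always (from a - a). The set is symmetric: if d ∈ A - A then -d ∈ A - A.
Enumerate nonzero differences d = a - a' with a > a' (then include -d):
Positive differences: {1, 2, 3, 4, 5, 6, 7, 8, 9, 10, 11, 12}
Full difference set: {0} ∪ (positive diffs) ∪ (negative diffs).
|A - A| = 1 + 2·12 = 25 (matches direct enumeration: 25).

|A - A| = 25


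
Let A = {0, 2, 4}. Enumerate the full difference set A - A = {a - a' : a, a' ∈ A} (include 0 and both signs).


A - A = {a - a' : a, a' ∈ A}.
Compute a - a' for each ordered pair (a, a'):
a = 0: 0-0=0, 0-2=-2, 0-4=-4
a = 2: 2-0=2, 2-2=0, 2-4=-2
a = 4: 4-0=4, 4-2=2, 4-4=0
Collecting distinct values (and noting 0 appears from a-a):
A - A = {-4, -2, 0, 2, 4}
|A - A| = 5

A - A = {-4, -2, 0, 2, 4}


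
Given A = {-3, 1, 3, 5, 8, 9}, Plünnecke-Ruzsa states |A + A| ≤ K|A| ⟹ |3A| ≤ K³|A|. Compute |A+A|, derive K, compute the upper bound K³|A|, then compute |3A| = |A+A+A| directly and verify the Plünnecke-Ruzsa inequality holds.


|A| = 6.
Step 1: Compute A + A by enumerating all 36 pairs.
A + A = {-6, -2, 0, 2, 4, 5, 6, 8, 9, 10, 11, 12, 13, 14, 16, 17, 18}, so |A + A| = 17.
Step 2: Doubling constant K = |A + A|/|A| = 17/6 = 17/6 ≈ 2.8333.
Step 3: Plünnecke-Ruzsa gives |3A| ≤ K³·|A| = (2.8333)³ · 6 ≈ 136.4722.
Step 4: Compute 3A = A + A + A directly by enumerating all triples (a,b,c) ∈ A³; |3A| = 30.
Step 5: Check 30 ≤ 136.4722? Yes ✓.

K = 17/6, Plünnecke-Ruzsa bound K³|A| ≈ 136.4722, |3A| = 30, inequality holds.


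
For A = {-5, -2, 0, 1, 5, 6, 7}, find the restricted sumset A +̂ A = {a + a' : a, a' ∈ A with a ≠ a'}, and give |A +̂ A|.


Restricted sumset: A +̂ A = {a + a' : a ∈ A, a' ∈ A, a ≠ a'}.
Equivalently, take A + A and drop any sum 2a that is achievable ONLY as a + a for a ∈ A (i.e. sums representable only with equal summands).
Enumerate pairs (a, a') with a < a' (symmetric, so each unordered pair gives one sum; this covers all a ≠ a'):
  -5 + -2 = -7
  -5 + 0 = -5
  -5 + 1 = -4
  -5 + 5 = 0
  -5 + 6 = 1
  -5 + 7 = 2
  -2 + 0 = -2
  -2 + 1 = -1
  -2 + 5 = 3
  -2 + 6 = 4
  -2 + 7 = 5
  0 + 1 = 1
  0 + 5 = 5
  0 + 6 = 6
  0 + 7 = 7
  1 + 5 = 6
  1 + 6 = 7
  1 + 7 = 8
  5 + 6 = 11
  5 + 7 = 12
  6 + 7 = 13
Collected distinct sums: {-7, -5, -4, -2, -1, 0, 1, 2, 3, 4, 5, 6, 7, 8, 11, 12, 13}
|A +̂ A| = 17
(Reference bound: |A +̂ A| ≥ 2|A| - 3 for |A| ≥ 2, with |A| = 7 giving ≥ 11.)

|A +̂ A| = 17


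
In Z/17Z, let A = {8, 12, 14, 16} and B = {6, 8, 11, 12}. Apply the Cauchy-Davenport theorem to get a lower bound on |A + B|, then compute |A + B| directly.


Cauchy-Davenport: |A + B| ≥ min(p, |A| + |B| - 1) for A, B nonempty in Z/pZ.
|A| = 4, |B| = 4, p = 17.
CD lower bound = min(17, 4 + 4 - 1) = min(17, 7) = 7.
Compute A + B mod 17 directly:
a = 8: 8+6=14, 8+8=16, 8+11=2, 8+12=3
a = 12: 12+6=1, 12+8=3, 12+11=6, 12+12=7
a = 14: 14+6=3, 14+8=5, 14+11=8, 14+12=9
a = 16: 16+6=5, 16+8=7, 16+11=10, 16+12=11
A + B = {1, 2, 3, 5, 6, 7, 8, 9, 10, 11, 14, 16}, so |A + B| = 12.
Verify: 12 ≥ 7? Yes ✓.

CD lower bound = 7, actual |A + B| = 12.


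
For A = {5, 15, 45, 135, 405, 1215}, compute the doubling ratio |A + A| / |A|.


|A| = 6.
Compute A + A by enumerating all 36 pairs.
A + A = {10, 20, 30, 50, 60, 90, 140, 150, 180, 270, 410, 420, 450, 540, 810, 1220, 1230, 1260, 1350, 1620, 2430}, so |A + A| = 21.
K = |A + A| / |A| = 21/6 = 7/2 ≈ 3.5000.
Reference: AP of size 6 gives K = 11/6 ≈ 1.8333; a fully generic set of size 6 gives K ≈ 3.5000.

|A| = 6, |A + A| = 21, K = 21/6 = 7/2.


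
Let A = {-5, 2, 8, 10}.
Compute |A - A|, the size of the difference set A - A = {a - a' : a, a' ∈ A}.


A - A = {a - a' : a, a' ∈ A}; |A| = 4.
Bounds: 2|A|-1 ≤ |A - A| ≤ |A|² - |A| + 1, i.e. 7 ≤ |A - A| ≤ 13.
Note: 0 ∈ A - A always (from a - a). The set is symmetric: if d ∈ A - A then -d ∈ A - A.
Enumerate nonzero differences d = a - a' with a > a' (then include -d):
Positive differences: {2, 6, 7, 8, 13, 15}
Full difference set: {0} ∪ (positive diffs) ∪ (negative diffs).
|A - A| = 1 + 2·6 = 13 (matches direct enumeration: 13).

|A - A| = 13


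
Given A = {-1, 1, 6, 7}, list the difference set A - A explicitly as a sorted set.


A - A = {a - a' : a, a' ∈ A}.
Compute a - a' for each ordered pair (a, a'):
a = -1: -1--1=0, -1-1=-2, -1-6=-7, -1-7=-8
a = 1: 1--1=2, 1-1=0, 1-6=-5, 1-7=-6
a = 6: 6--1=7, 6-1=5, 6-6=0, 6-7=-1
a = 7: 7--1=8, 7-1=6, 7-6=1, 7-7=0
Collecting distinct values (and noting 0 appears from a-a):
A - A = {-8, -7, -6, -5, -2, -1, 0, 1, 2, 5, 6, 7, 8}
|A - A| = 13

A - A = {-8, -7, -6, -5, -2, -1, 0, 1, 2, 5, 6, 7, 8}


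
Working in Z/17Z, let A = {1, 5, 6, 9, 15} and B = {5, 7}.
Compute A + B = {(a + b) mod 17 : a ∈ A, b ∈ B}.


Work in Z/17Z: reduce every sum a + b modulo 17.
Enumerate all 10 pairs:
a = 1: 1+5=6, 1+7=8
a = 5: 5+5=10, 5+7=12
a = 6: 6+5=11, 6+7=13
a = 9: 9+5=14, 9+7=16
a = 15: 15+5=3, 15+7=5
Distinct residues collected: {3, 5, 6, 8, 10, 11, 12, 13, 14, 16}
|A + B| = 10 (out of 17 total residues).

A + B = {3, 5, 6, 8, 10, 11, 12, 13, 14, 16}


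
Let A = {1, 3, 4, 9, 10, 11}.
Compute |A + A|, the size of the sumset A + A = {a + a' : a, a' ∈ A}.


A + A = {a + a' : a, a' ∈ A}; |A| = 6.
General bounds: 2|A| - 1 ≤ |A + A| ≤ |A|(|A|+1)/2, i.e. 11 ≤ |A + A| ≤ 21.
Lower bound 2|A|-1 is attained iff A is an arithmetic progression.
Enumerate sums a + a' for a ≤ a' (symmetric, so this suffices):
a = 1: 1+1=2, 1+3=4, 1+4=5, 1+9=10, 1+10=11, 1+11=12
a = 3: 3+3=6, 3+4=7, 3+9=12, 3+10=13, 3+11=14
a = 4: 4+4=8, 4+9=13, 4+10=14, 4+11=15
a = 9: 9+9=18, 9+10=19, 9+11=20
a = 10: 10+10=20, 10+11=21
a = 11: 11+11=22
Distinct sums: {2, 4, 5, 6, 7, 8, 10, 11, 12, 13, 14, 15, 18, 19, 20, 21, 22}
|A + A| = 17

|A + A| = 17


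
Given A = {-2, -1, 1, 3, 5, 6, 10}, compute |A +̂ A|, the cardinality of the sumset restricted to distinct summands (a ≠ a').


Restricted sumset: A +̂ A = {a + a' : a ∈ A, a' ∈ A, a ≠ a'}.
Equivalently, take A + A and drop any sum 2a that is achievable ONLY as a + a for a ∈ A (i.e. sums representable only with equal summands).
Enumerate pairs (a, a') with a < a' (symmetric, so each unordered pair gives one sum; this covers all a ≠ a'):
  -2 + -1 = -3
  -2 + 1 = -1
  -2 + 3 = 1
  -2 + 5 = 3
  -2 + 6 = 4
  -2 + 10 = 8
  -1 + 1 = 0
  -1 + 3 = 2
  -1 + 5 = 4
  -1 + 6 = 5
  -1 + 10 = 9
  1 + 3 = 4
  1 + 5 = 6
  1 + 6 = 7
  1 + 10 = 11
  3 + 5 = 8
  3 + 6 = 9
  3 + 10 = 13
  5 + 6 = 11
  5 + 10 = 15
  6 + 10 = 16
Collected distinct sums: {-3, -1, 0, 1, 2, 3, 4, 5, 6, 7, 8, 9, 11, 13, 15, 16}
|A +̂ A| = 16
(Reference bound: |A +̂ A| ≥ 2|A| - 3 for |A| ≥ 2, with |A| = 7 giving ≥ 11.)

|A +̂ A| = 16


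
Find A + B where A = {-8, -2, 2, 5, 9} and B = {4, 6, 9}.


A + B = {a + b : a ∈ A, b ∈ B}.
Enumerate all |A|·|B| = 5·3 = 15 pairs (a, b) and collect distinct sums.
a = -8: -8+4=-4, -8+6=-2, -8+9=1
a = -2: -2+4=2, -2+6=4, -2+9=7
a = 2: 2+4=6, 2+6=8, 2+9=11
a = 5: 5+4=9, 5+6=11, 5+9=14
a = 9: 9+4=13, 9+6=15, 9+9=18
Collecting distinct sums: A + B = {-4, -2, 1, 2, 4, 6, 7, 8, 9, 11, 13, 14, 15, 18}
|A + B| = 14

A + B = {-4, -2, 1, 2, 4, 6, 7, 8, 9, 11, 13, 14, 15, 18}


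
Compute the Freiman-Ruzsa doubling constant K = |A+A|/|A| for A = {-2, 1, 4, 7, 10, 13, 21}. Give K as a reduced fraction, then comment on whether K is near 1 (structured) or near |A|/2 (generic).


|A| = 7.
Compute A + A by enumerating all 49 pairs.
A + A = {-4, -1, 2, 5, 8, 11, 14, 17, 19, 20, 22, 23, 25, 26, 28, 31, 34, 42}, so |A + A| = 18.
K = |A + A| / |A| = 18/7 (already in lowest terms) ≈ 2.5714.
Reference: AP of size 7 gives K = 13/7 ≈ 1.8571; a fully generic set of size 7 gives K ≈ 4.0000.

|A| = 7, |A + A| = 18, K = 18/7.


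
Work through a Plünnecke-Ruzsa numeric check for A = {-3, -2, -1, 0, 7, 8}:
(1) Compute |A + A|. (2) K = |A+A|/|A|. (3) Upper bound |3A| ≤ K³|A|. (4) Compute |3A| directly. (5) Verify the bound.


|A| = 6.
Step 1: Compute A + A by enumerating all 36 pairs.
A + A = {-6, -5, -4, -3, -2, -1, 0, 4, 5, 6, 7, 8, 14, 15, 16}, so |A + A| = 15.
Step 2: Doubling constant K = |A + A|/|A| = 15/6 = 15/6 ≈ 2.5000.
Step 3: Plünnecke-Ruzsa gives |3A| ≤ K³·|A| = (2.5000)³ · 6 ≈ 93.7500.
Step 4: Compute 3A = A + A + A directly by enumerating all triples (a,b,c) ∈ A³; |3A| = 28.
Step 5: Check 28 ≤ 93.7500? Yes ✓.

K = 15/6, Plünnecke-Ruzsa bound K³|A| ≈ 93.7500, |3A| = 28, inequality holds.


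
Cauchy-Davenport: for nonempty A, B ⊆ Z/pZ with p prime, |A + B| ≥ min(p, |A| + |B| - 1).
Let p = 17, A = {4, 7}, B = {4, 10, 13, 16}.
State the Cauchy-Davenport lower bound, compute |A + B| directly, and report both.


Cauchy-Davenport: |A + B| ≥ min(p, |A| + |B| - 1) for A, B nonempty in Z/pZ.
|A| = 2, |B| = 4, p = 17.
CD lower bound = min(17, 2 + 4 - 1) = min(17, 5) = 5.
Compute A + B mod 17 directly:
a = 4: 4+4=8, 4+10=14, 4+13=0, 4+16=3
a = 7: 7+4=11, 7+10=0, 7+13=3, 7+16=6
A + B = {0, 3, 6, 8, 11, 14}, so |A + B| = 6.
Verify: 6 ≥ 5? Yes ✓.

CD lower bound = 5, actual |A + B| = 6.


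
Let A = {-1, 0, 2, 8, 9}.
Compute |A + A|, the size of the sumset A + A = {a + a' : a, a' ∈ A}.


A + A = {a + a' : a, a' ∈ A}; |A| = 5.
General bounds: 2|A| - 1 ≤ |A + A| ≤ |A|(|A|+1)/2, i.e. 9 ≤ |A + A| ≤ 15.
Lower bound 2|A|-1 is attained iff A is an arithmetic progression.
Enumerate sums a + a' for a ≤ a' (symmetric, so this suffices):
a = -1: -1+-1=-2, -1+0=-1, -1+2=1, -1+8=7, -1+9=8
a = 0: 0+0=0, 0+2=2, 0+8=8, 0+9=9
a = 2: 2+2=4, 2+8=10, 2+9=11
a = 8: 8+8=16, 8+9=17
a = 9: 9+9=18
Distinct sums: {-2, -1, 0, 1, 2, 4, 7, 8, 9, 10, 11, 16, 17, 18}
|A + A| = 14

|A + A| = 14


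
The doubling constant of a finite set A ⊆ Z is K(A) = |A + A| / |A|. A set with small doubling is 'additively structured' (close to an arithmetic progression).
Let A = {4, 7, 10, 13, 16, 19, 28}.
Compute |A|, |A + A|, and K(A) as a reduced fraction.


|A| = 7.
Compute A + A by enumerating all 49 pairs.
A + A = {8, 11, 14, 17, 20, 23, 26, 29, 32, 35, 38, 41, 44, 47, 56}, so |A + A| = 15.
K = |A + A| / |A| = 15/7 (already in lowest terms) ≈ 2.1429.
Reference: AP of size 7 gives K = 13/7 ≈ 1.8571; a fully generic set of size 7 gives K ≈ 4.0000.

|A| = 7, |A + A| = 15, K = 15/7.


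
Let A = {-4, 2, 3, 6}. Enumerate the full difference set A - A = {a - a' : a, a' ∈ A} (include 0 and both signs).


A - A = {a - a' : a, a' ∈ A}.
Compute a - a' for each ordered pair (a, a'):
a = -4: -4--4=0, -4-2=-6, -4-3=-7, -4-6=-10
a = 2: 2--4=6, 2-2=0, 2-3=-1, 2-6=-4
a = 3: 3--4=7, 3-2=1, 3-3=0, 3-6=-3
a = 6: 6--4=10, 6-2=4, 6-3=3, 6-6=0
Collecting distinct values (and noting 0 appears from a-a):
A - A = {-10, -7, -6, -4, -3, -1, 0, 1, 3, 4, 6, 7, 10}
|A - A| = 13

A - A = {-10, -7, -6, -4, -3, -1, 0, 1, 3, 4, 6, 7, 10}


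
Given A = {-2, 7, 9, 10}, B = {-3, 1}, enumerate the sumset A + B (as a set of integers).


A + B = {a + b : a ∈ A, b ∈ B}.
Enumerate all |A|·|B| = 4·2 = 8 pairs (a, b) and collect distinct sums.
a = -2: -2+-3=-5, -2+1=-1
a = 7: 7+-3=4, 7+1=8
a = 9: 9+-3=6, 9+1=10
a = 10: 10+-3=7, 10+1=11
Collecting distinct sums: A + B = {-5, -1, 4, 6, 7, 8, 10, 11}
|A + B| = 8

A + B = {-5, -1, 4, 6, 7, 8, 10, 11}


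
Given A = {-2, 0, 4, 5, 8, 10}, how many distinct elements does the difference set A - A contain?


A - A = {a - a' : a, a' ∈ A}; |A| = 6.
Bounds: 2|A|-1 ≤ |A - A| ≤ |A|² - |A| + 1, i.e. 11 ≤ |A - A| ≤ 31.
Note: 0 ∈ A - A always (from a - a). The set is symmetric: if d ∈ A - A then -d ∈ A - A.
Enumerate nonzero differences d = a - a' with a > a' (then include -d):
Positive differences: {1, 2, 3, 4, 5, 6, 7, 8, 10, 12}
Full difference set: {0} ∪ (positive diffs) ∪ (negative diffs).
|A - A| = 1 + 2·10 = 21 (matches direct enumeration: 21).

|A - A| = 21


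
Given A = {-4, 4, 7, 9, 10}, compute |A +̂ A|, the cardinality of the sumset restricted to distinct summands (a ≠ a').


Restricted sumset: A +̂ A = {a + a' : a ∈ A, a' ∈ A, a ≠ a'}.
Equivalently, take A + A and drop any sum 2a that is achievable ONLY as a + a for a ∈ A (i.e. sums representable only with equal summands).
Enumerate pairs (a, a') with a < a' (symmetric, so each unordered pair gives one sum; this covers all a ≠ a'):
  -4 + 4 = 0
  -4 + 7 = 3
  -4 + 9 = 5
  -4 + 10 = 6
  4 + 7 = 11
  4 + 9 = 13
  4 + 10 = 14
  7 + 9 = 16
  7 + 10 = 17
  9 + 10 = 19
Collected distinct sums: {0, 3, 5, 6, 11, 13, 14, 16, 17, 19}
|A +̂ A| = 10
(Reference bound: |A +̂ A| ≥ 2|A| - 3 for |A| ≥ 2, with |A| = 5 giving ≥ 7.)

|A +̂ A| = 10


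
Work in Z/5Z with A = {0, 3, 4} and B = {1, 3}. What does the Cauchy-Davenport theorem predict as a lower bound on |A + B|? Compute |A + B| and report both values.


Cauchy-Davenport: |A + B| ≥ min(p, |A| + |B| - 1) for A, B nonempty in Z/pZ.
|A| = 3, |B| = 2, p = 5.
CD lower bound = min(5, 3 + 2 - 1) = min(5, 4) = 4.
Compute A + B mod 5 directly:
a = 0: 0+1=1, 0+3=3
a = 3: 3+1=4, 3+3=1
a = 4: 4+1=0, 4+3=2
A + B = {0, 1, 2, 3, 4}, so |A + B| = 5.
Verify: 5 ≥ 4? Yes ✓.

CD lower bound = 4, actual |A + B| = 5.


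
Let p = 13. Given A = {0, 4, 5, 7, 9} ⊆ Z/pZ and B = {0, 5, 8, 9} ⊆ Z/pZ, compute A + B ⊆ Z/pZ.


Work in Z/13Z: reduce every sum a + b modulo 13.
Enumerate all 20 pairs:
a = 0: 0+0=0, 0+5=5, 0+8=8, 0+9=9
a = 4: 4+0=4, 4+5=9, 4+8=12, 4+9=0
a = 5: 5+0=5, 5+5=10, 5+8=0, 5+9=1
a = 7: 7+0=7, 7+5=12, 7+8=2, 7+9=3
a = 9: 9+0=9, 9+5=1, 9+8=4, 9+9=5
Distinct residues collected: {0, 1, 2, 3, 4, 5, 7, 8, 9, 10, 12}
|A + B| = 11 (out of 13 total residues).

A + B = {0, 1, 2, 3, 4, 5, 7, 8, 9, 10, 12}


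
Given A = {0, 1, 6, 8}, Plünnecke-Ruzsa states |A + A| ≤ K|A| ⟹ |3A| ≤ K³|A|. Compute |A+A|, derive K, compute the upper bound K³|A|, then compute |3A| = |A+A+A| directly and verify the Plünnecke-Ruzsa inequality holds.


|A| = 4.
Step 1: Compute A + A by enumerating all 16 pairs.
A + A = {0, 1, 2, 6, 7, 8, 9, 12, 14, 16}, so |A + A| = 10.
Step 2: Doubling constant K = |A + A|/|A| = 10/4 = 10/4 ≈ 2.5000.
Step 3: Plünnecke-Ruzsa gives |3A| ≤ K³·|A| = (2.5000)³ · 4 ≈ 62.5000.
Step 4: Compute 3A = A + A + A directly by enumerating all triples (a,b,c) ∈ A³; |3A| = 19.
Step 5: Check 19 ≤ 62.5000? Yes ✓.

K = 10/4, Plünnecke-Ruzsa bound K³|A| ≈ 62.5000, |3A| = 19, inequality holds.


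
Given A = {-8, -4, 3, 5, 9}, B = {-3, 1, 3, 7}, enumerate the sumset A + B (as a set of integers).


A + B = {a + b : a ∈ A, b ∈ B}.
Enumerate all |A|·|B| = 5·4 = 20 pairs (a, b) and collect distinct sums.
a = -8: -8+-3=-11, -8+1=-7, -8+3=-5, -8+7=-1
a = -4: -4+-3=-7, -4+1=-3, -4+3=-1, -4+7=3
a = 3: 3+-3=0, 3+1=4, 3+3=6, 3+7=10
a = 5: 5+-3=2, 5+1=6, 5+3=8, 5+7=12
a = 9: 9+-3=6, 9+1=10, 9+3=12, 9+7=16
Collecting distinct sums: A + B = {-11, -7, -5, -3, -1, 0, 2, 3, 4, 6, 8, 10, 12, 16}
|A + B| = 14

A + B = {-11, -7, -5, -3, -1, 0, 2, 3, 4, 6, 8, 10, 12, 16}


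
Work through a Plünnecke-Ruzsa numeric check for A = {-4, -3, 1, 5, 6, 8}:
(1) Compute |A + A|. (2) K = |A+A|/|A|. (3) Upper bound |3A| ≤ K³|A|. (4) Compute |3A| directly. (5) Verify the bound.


|A| = 6.
Step 1: Compute A + A by enumerating all 36 pairs.
A + A = {-8, -7, -6, -3, -2, 1, 2, 3, 4, 5, 6, 7, 9, 10, 11, 12, 13, 14, 16}, so |A + A| = 19.
Step 2: Doubling constant K = |A + A|/|A| = 19/6 = 19/6 ≈ 3.1667.
Step 3: Plünnecke-Ruzsa gives |3A| ≤ K³·|A| = (3.1667)³ · 6 ≈ 190.5278.
Step 4: Compute 3A = A + A + A directly by enumerating all triples (a,b,c) ∈ A³; |3A| = 34.
Step 5: Check 34 ≤ 190.5278? Yes ✓.

K = 19/6, Plünnecke-Ruzsa bound K³|A| ≈ 190.5278, |3A| = 34, inequality holds.


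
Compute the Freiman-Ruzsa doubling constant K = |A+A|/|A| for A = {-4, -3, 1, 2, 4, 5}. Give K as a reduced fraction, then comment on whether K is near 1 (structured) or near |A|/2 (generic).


|A| = 6.
Compute A + A by enumerating all 36 pairs.
A + A = {-8, -7, -6, -3, -2, -1, 0, 1, 2, 3, 4, 5, 6, 7, 8, 9, 10}, so |A + A| = 17.
K = |A + A| / |A| = 17/6 (already in lowest terms) ≈ 2.8333.
Reference: AP of size 6 gives K = 11/6 ≈ 1.8333; a fully generic set of size 6 gives K ≈ 3.5000.

|A| = 6, |A + A| = 17, K = 17/6.


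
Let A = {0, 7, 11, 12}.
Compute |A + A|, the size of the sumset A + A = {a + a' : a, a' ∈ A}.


A + A = {a + a' : a, a' ∈ A}; |A| = 4.
General bounds: 2|A| - 1 ≤ |A + A| ≤ |A|(|A|+1)/2, i.e. 7 ≤ |A + A| ≤ 10.
Lower bound 2|A|-1 is attained iff A is an arithmetic progression.
Enumerate sums a + a' for a ≤ a' (symmetric, so this suffices):
a = 0: 0+0=0, 0+7=7, 0+11=11, 0+12=12
a = 7: 7+7=14, 7+11=18, 7+12=19
a = 11: 11+11=22, 11+12=23
a = 12: 12+12=24
Distinct sums: {0, 7, 11, 12, 14, 18, 19, 22, 23, 24}
|A + A| = 10

|A + A| = 10


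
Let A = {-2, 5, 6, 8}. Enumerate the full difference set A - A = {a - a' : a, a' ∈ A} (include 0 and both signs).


A - A = {a - a' : a, a' ∈ A}.
Compute a - a' for each ordered pair (a, a'):
a = -2: -2--2=0, -2-5=-7, -2-6=-8, -2-8=-10
a = 5: 5--2=7, 5-5=0, 5-6=-1, 5-8=-3
a = 6: 6--2=8, 6-5=1, 6-6=0, 6-8=-2
a = 8: 8--2=10, 8-5=3, 8-6=2, 8-8=0
Collecting distinct values (and noting 0 appears from a-a):
A - A = {-10, -8, -7, -3, -2, -1, 0, 1, 2, 3, 7, 8, 10}
|A - A| = 13

A - A = {-10, -8, -7, -3, -2, -1, 0, 1, 2, 3, 7, 8, 10}


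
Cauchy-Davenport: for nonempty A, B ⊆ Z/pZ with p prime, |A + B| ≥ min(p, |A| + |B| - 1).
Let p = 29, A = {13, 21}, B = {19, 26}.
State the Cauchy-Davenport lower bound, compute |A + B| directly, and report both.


Cauchy-Davenport: |A + B| ≥ min(p, |A| + |B| - 1) for A, B nonempty in Z/pZ.
|A| = 2, |B| = 2, p = 29.
CD lower bound = min(29, 2 + 2 - 1) = min(29, 3) = 3.
Compute A + B mod 29 directly:
a = 13: 13+19=3, 13+26=10
a = 21: 21+19=11, 21+26=18
A + B = {3, 10, 11, 18}, so |A + B| = 4.
Verify: 4 ≥ 3? Yes ✓.

CD lower bound = 3, actual |A + B| = 4.


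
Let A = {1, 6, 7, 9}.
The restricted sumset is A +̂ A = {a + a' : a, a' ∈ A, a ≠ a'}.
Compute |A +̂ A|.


Restricted sumset: A +̂ A = {a + a' : a ∈ A, a' ∈ A, a ≠ a'}.
Equivalently, take A + A and drop any sum 2a that is achievable ONLY as a + a for a ∈ A (i.e. sums representable only with equal summands).
Enumerate pairs (a, a') with a < a' (symmetric, so each unordered pair gives one sum; this covers all a ≠ a'):
  1 + 6 = 7
  1 + 7 = 8
  1 + 9 = 10
  6 + 7 = 13
  6 + 9 = 15
  7 + 9 = 16
Collected distinct sums: {7, 8, 10, 13, 15, 16}
|A +̂ A| = 6
(Reference bound: |A +̂ A| ≥ 2|A| - 3 for |A| ≥ 2, with |A| = 4 giving ≥ 5.)

|A +̂ A| = 6


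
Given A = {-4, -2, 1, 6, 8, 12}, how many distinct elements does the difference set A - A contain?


A - A = {a - a' : a, a' ∈ A}; |A| = 6.
Bounds: 2|A|-1 ≤ |A - A| ≤ |A|² - |A| + 1, i.e. 11 ≤ |A - A| ≤ 31.
Note: 0 ∈ A - A always (from a - a). The set is symmetric: if d ∈ A - A then -d ∈ A - A.
Enumerate nonzero differences d = a - a' with a > a' (then include -d):
Positive differences: {2, 3, 4, 5, 6, 7, 8, 10, 11, 12, 14, 16}
Full difference set: {0} ∪ (positive diffs) ∪ (negative diffs).
|A - A| = 1 + 2·12 = 25 (matches direct enumeration: 25).

|A - A| = 25


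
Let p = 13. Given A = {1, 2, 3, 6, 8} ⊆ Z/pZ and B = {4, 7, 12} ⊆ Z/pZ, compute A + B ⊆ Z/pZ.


Work in Z/13Z: reduce every sum a + b modulo 13.
Enumerate all 15 pairs:
a = 1: 1+4=5, 1+7=8, 1+12=0
a = 2: 2+4=6, 2+7=9, 2+12=1
a = 3: 3+4=7, 3+7=10, 3+12=2
a = 6: 6+4=10, 6+7=0, 6+12=5
a = 8: 8+4=12, 8+7=2, 8+12=7
Distinct residues collected: {0, 1, 2, 5, 6, 7, 8, 9, 10, 12}
|A + B| = 10 (out of 13 total residues).

A + B = {0, 1, 2, 5, 6, 7, 8, 9, 10, 12}


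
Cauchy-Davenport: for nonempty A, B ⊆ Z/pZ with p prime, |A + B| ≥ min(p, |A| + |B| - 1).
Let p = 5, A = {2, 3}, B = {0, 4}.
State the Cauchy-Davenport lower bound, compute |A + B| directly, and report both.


Cauchy-Davenport: |A + B| ≥ min(p, |A| + |B| - 1) for A, B nonempty in Z/pZ.
|A| = 2, |B| = 2, p = 5.
CD lower bound = min(5, 2 + 2 - 1) = min(5, 3) = 3.
Compute A + B mod 5 directly:
a = 2: 2+0=2, 2+4=1
a = 3: 3+0=3, 3+4=2
A + B = {1, 2, 3}, so |A + B| = 3.
Verify: 3 ≥ 3? Yes ✓.

CD lower bound = 3, actual |A + B| = 3.


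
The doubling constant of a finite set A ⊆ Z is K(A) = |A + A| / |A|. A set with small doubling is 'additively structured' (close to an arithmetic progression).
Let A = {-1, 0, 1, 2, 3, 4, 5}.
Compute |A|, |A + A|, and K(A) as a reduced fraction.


|A| = 7.
Compute A + A by enumerating all 49 pairs.
A + A = {-2, -1, 0, 1, 2, 3, 4, 5, 6, 7, 8, 9, 10}, so |A + A| = 13.
K = |A + A| / |A| = 13/7 (already in lowest terms) ≈ 1.8571.
Reference: AP of size 7 gives K = 13/7 ≈ 1.8571; a fully generic set of size 7 gives K ≈ 4.0000.

|A| = 7, |A + A| = 13, K = 13/7.


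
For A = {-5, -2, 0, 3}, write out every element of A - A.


A - A = {a - a' : a, a' ∈ A}.
Compute a - a' for each ordered pair (a, a'):
a = -5: -5--5=0, -5--2=-3, -5-0=-5, -5-3=-8
a = -2: -2--5=3, -2--2=0, -2-0=-2, -2-3=-5
a = 0: 0--5=5, 0--2=2, 0-0=0, 0-3=-3
a = 3: 3--5=8, 3--2=5, 3-0=3, 3-3=0
Collecting distinct values (and noting 0 appears from a-a):
A - A = {-8, -5, -3, -2, 0, 2, 3, 5, 8}
|A - A| = 9

A - A = {-8, -5, -3, -2, 0, 2, 3, 5, 8}


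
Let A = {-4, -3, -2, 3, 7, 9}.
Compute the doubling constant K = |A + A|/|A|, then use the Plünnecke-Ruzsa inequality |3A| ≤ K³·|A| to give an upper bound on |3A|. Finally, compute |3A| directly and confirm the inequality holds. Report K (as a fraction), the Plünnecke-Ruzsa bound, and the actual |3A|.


|A| = 6.
Step 1: Compute A + A by enumerating all 36 pairs.
A + A = {-8, -7, -6, -5, -4, -1, 0, 1, 3, 4, 5, 6, 7, 10, 12, 14, 16, 18}, so |A + A| = 18.
Step 2: Doubling constant K = |A + A|/|A| = 18/6 = 18/6 ≈ 3.0000.
Step 3: Plünnecke-Ruzsa gives |3A| ≤ K³·|A| = (3.0000)³ · 6 ≈ 162.0000.
Step 4: Compute 3A = A + A + A directly by enumerating all triples (a,b,c) ∈ A³; |3A| = 35.
Step 5: Check 35 ≤ 162.0000? Yes ✓.

K = 18/6, Plünnecke-Ruzsa bound K³|A| ≈ 162.0000, |3A| = 35, inequality holds.
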